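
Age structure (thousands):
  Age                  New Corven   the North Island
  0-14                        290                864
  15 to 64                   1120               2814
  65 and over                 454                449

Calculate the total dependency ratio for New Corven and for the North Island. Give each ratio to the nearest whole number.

New Corven: (290 + 454) / 1120 × 100 = 744 / 1120 × 100 = 66
the North Island: (864 + 449) / 2814 × 100 = 1313 / 2814 × 100 = 47

New Corven: 66
the North Island: 47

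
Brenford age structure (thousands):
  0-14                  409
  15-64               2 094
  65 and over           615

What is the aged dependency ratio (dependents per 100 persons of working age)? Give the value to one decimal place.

Old-age dependency ratio: 29.4

Old-age dependency ratio = 615 / 2 094 × 100 = 29.4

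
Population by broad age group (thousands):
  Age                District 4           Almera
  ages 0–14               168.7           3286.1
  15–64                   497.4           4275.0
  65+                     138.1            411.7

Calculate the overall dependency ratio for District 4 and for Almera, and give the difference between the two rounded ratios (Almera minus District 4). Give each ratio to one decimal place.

District 4: 61.7
Almera: 86.5
Difference: +24.8

District 4: (168.7 + 138.1) / 497.4 × 100 = 306.8 / 497.4 × 100 = 61.7
Almera: (3286.1 + 411.7) / 4275.0 × 100 = 3697.8 / 4275.0 × 100 = 86.5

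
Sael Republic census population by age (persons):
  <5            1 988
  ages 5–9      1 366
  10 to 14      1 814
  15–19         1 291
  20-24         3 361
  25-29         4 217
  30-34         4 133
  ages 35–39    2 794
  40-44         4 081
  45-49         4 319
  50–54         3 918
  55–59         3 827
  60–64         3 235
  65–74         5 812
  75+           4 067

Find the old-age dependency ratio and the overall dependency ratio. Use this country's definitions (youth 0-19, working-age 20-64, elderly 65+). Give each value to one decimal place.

0–19: 1 988 + 1 366 + 1 814 + 1 291 = 6 459
20–64: 3 361 + 4 217 + 4 133 + 2 794 + 4 081 + 4 319 + 3 918 + 3 827 + 3 235 = 33 885
65+: 5 812 + 4 067 = 9 879
Old-age dependency ratio = 9 879 / 33 885 × 100 = 29.2
Total dependency ratio = (6 459 + 9 879) / 33 885 × 100 = 16 338 / 33 885 × 100 = 48.2

Old-age dependency ratio: 29.2
Total dependency ratio: 48.2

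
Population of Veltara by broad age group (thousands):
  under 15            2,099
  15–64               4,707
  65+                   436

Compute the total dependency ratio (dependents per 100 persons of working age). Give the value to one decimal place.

Total dependency ratio: 53.9

Total dependency ratio = (2,099 + 436) / 4,707 × 100 = 2,535 / 4,707 × 100 = 53.9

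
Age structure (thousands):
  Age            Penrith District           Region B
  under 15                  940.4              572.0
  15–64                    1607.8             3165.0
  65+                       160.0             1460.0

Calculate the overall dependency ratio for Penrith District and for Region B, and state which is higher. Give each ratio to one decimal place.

Penrith District: (940.4 + 160.0) / 1607.8 × 100 = 1100.4 / 1607.8 × 100 = 68.4
Region B: (572.0 + 1460.0) / 3165.0 × 100 = 2032.0 / 3165.0 × 100 = 64.2

Penrith District: 68.4
Region B: 64.2
Higher: Penrith District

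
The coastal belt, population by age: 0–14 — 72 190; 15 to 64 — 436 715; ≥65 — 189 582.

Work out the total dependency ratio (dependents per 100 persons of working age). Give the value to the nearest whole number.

Total dependency ratio: 60

Total dependency ratio = (72 190 + 189 582) / 436 715 × 100 = 261 772 / 436 715 × 100 = 60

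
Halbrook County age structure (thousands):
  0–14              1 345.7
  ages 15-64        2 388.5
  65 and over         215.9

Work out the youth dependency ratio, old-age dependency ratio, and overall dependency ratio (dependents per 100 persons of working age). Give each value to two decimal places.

Youth dependency ratio = 1 345.7 / 2 388.5 × 100 = 56.34
Old-age dependency ratio = 215.9 / 2 388.5 × 100 = 9.04
Total dependency ratio = (1 345.7 + 215.9) / 2 388.5 × 100 = 1 561.6 / 2 388.5 × 100 = 65.38

Youth dependency ratio: 56.34
Old-age dependency ratio: 9.04
Total dependency ratio: 65.38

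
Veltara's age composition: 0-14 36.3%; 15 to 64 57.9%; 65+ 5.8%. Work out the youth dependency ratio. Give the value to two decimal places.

Youth dependency ratio = 36.3 / 57.9 × 100 = 62.69

Youth dependency ratio: 62.69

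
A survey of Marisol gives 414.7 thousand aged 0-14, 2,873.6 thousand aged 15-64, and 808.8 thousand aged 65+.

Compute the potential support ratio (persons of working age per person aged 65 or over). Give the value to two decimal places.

Potential support ratio: 3.55

Potential support ratio = 2,873.6 / 808.8 = 3.55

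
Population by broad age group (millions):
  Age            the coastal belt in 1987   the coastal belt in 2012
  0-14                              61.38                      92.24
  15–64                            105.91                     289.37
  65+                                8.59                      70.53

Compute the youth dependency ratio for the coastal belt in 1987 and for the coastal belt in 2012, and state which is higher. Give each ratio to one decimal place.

the coastal belt in 1987: 58.0
the coastal belt in 2012: 31.9
Higher: the coastal belt in 1987

the coastal belt in 1987: 61.38 / 105.91 × 100 = 58.0
the coastal belt in 2012: 92.24 / 289.37 × 100 = 31.9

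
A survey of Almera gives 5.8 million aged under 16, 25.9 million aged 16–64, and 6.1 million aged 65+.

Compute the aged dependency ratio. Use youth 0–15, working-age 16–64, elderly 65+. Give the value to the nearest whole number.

Old-age dependency ratio: 24

Old-age dependency ratio = 6.1 / 25.9 × 100 = 24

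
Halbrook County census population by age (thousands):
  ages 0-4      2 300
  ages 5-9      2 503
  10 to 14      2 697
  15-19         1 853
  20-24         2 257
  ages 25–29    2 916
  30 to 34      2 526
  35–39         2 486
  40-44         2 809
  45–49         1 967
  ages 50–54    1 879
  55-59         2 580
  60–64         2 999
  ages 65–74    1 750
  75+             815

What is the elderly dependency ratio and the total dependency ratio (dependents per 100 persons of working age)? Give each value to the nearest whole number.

Old-age dependency ratio: 11
Total dependency ratio: 41

0–14: 2 300 + 2 503 + 2 697 = 7 500
15–64: 1 853 + 2 257 + 2 916 + 2 526 + 2 486 + 2 809 + 1 967 + 1 879 + 2 580 + 2 999 = 24 272
65+: 1 750 + 815 = 2 565
Old-age dependency ratio = 2 565 / 24 272 × 100 = 11
Total dependency ratio = (7 500 + 2 565) / 24 272 × 100 = 10 065 / 24 272 × 100 = 41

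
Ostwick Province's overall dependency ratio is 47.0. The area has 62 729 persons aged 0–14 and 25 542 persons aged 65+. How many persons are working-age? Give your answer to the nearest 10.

Total dependency ratio = (youth + elderly) / working-age × 100
47.0 = (62 729 + 25 542) / W × 100
⇒ 187 810

Working-age: 187 810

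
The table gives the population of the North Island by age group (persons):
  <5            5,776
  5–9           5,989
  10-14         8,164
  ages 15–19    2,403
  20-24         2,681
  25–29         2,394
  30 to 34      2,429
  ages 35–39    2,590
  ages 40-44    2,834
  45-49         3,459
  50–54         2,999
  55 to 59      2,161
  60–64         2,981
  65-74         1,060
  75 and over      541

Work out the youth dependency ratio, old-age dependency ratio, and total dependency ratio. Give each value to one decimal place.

0–14: 5,776 + 5,989 + 8,164 = 19,929
15–64: 2,403 + 2,681 + 2,394 + 2,429 + 2,590 + 2,834 + 3,459 + 2,999 + 2,161 + 2,981 = 26,931
65+: 1,060 + 541 = 1,601
Youth dependency ratio = 19,929 / 26,931 × 100 = 74.0
Old-age dependency ratio = 1,601 / 26,931 × 100 = 5.9
Total dependency ratio = (19,929 + 1,601) / 26,931 × 100 = 21,530 / 26,931 × 100 = 79.9

Youth dependency ratio: 74.0
Old-age dependency ratio: 5.9
Total dependency ratio: 79.9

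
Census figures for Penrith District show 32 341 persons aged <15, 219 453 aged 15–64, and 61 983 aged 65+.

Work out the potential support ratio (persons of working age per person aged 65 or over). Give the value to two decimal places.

Potential support ratio: 3.54

Potential support ratio = 219 453 / 61 983 = 3.54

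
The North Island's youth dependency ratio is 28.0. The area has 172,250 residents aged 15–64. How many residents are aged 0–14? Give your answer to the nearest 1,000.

Aged 0–14: 48,000

Youth dependency ratio = youth / working-age × 100
28.0 = Y / 172,250 × 100
⇒ 48,000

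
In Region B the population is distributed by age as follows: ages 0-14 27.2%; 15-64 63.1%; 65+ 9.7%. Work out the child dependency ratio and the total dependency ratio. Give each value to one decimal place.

Youth dependency ratio: 43.1
Total dependency ratio: 58.5

Youth dependency ratio = 27.2 / 63.1 × 100 = 43.1
Total dependency ratio = (27.2 + 9.7) / 63.1 × 100 = 36.9 / 63.1 × 100 = 58.5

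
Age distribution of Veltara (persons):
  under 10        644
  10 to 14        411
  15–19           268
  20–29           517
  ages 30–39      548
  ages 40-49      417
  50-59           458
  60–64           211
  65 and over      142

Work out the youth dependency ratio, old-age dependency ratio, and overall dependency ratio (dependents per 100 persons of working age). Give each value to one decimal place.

0–14: 644 + 411 = 1055
15–64: 268 + 517 + 548 + 417 + 458 + 211 = 2419
65+: 142
Youth dependency ratio = 1055 / 2419 × 100 = 43.6
Old-age dependency ratio = 142 / 2419 × 100 = 5.9
Total dependency ratio = (1055 + 142) / 2419 × 100 = 1197 / 2419 × 100 = 49.5

Youth dependency ratio: 43.6
Old-age dependency ratio: 5.9
Total dependency ratio: 49.5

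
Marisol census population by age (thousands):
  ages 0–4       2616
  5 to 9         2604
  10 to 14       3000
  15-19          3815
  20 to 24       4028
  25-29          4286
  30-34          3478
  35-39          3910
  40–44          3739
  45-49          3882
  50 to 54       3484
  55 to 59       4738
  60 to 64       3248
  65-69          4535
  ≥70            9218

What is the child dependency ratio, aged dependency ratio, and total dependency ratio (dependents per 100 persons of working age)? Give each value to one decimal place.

0–14: 2616 + 2604 + 3000 = 8220
15–64: 3815 + 4028 + 4286 + 3478 + 3910 + 3739 + 3882 + 3484 + 4738 + 3248 = 38608
65+: 4535 + 9218 = 13753
Youth dependency ratio = 8220 / 38608 × 100 = 21.3
Old-age dependency ratio = 13753 / 38608 × 100 = 35.6
Total dependency ratio = (8220 + 13753) / 38608 × 100 = 21973 / 38608 × 100 = 56.9

Youth dependency ratio: 21.3
Old-age dependency ratio: 35.6
Total dependency ratio: 56.9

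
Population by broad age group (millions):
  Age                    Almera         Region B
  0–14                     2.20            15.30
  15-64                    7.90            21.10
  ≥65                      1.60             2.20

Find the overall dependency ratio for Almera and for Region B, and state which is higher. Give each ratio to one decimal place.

Almera: 48.1
Region B: 82.9
Higher: Region B

Almera: (2.20 + 1.60) / 7.90 × 100 = 3.80 / 7.90 × 100 = 48.1
Region B: (15.30 + 2.20) / 21.10 × 100 = 17.50 / 21.10 × 100 = 82.9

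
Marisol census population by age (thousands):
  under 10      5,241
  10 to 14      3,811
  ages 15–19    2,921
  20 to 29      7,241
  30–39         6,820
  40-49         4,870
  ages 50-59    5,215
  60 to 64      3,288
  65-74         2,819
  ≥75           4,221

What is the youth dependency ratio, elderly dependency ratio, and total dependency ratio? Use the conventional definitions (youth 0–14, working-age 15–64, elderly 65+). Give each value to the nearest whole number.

Youth dependency ratio: 30
Old-age dependency ratio: 23
Total dependency ratio: 53

0–14: 5,241 + 3,811 = 9,052
15–64: 2,921 + 7,241 + 6,820 + 4,870 + 5,215 + 3,288 = 30,355
65+: 2,819 + 4,221 = 7,040
Youth dependency ratio = 9,052 / 30,355 × 100 = 30
Old-age dependency ratio = 7,040 / 30,355 × 100 = 23
Total dependency ratio = (9,052 + 7,040) / 30,355 × 100 = 16,092 / 30,355 × 100 = 53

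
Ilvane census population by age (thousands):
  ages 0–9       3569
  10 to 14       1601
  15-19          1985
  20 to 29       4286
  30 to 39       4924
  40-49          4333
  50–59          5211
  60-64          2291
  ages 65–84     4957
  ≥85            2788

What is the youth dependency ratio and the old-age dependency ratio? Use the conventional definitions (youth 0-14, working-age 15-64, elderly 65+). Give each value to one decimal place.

Youth dependency ratio: 22.4
Old-age dependency ratio: 33.6

0–14: 3569 + 1601 = 5170
15–64: 1985 + 4286 + 4924 + 4333 + 5211 + 2291 = 23030
65+: 4957 + 2788 = 7745
Youth dependency ratio = 5170 / 23030 × 100 = 22.4
Old-age dependency ratio = 7745 / 23030 × 100 = 33.6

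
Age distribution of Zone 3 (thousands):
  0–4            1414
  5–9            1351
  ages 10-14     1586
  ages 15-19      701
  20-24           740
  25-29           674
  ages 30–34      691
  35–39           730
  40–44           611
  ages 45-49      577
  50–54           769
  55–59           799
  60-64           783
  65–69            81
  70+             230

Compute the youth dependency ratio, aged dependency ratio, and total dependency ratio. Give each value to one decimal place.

0–14: 1414 + 1351 + 1586 = 4351
15–64: 701 + 740 + 674 + 691 + 730 + 611 + 577 + 769 + 799 + 783 = 7075
65+: 81 + 230 = 311
Youth dependency ratio = 4351 / 7075 × 100 = 61.5
Old-age dependency ratio = 311 / 7075 × 100 = 4.4
Total dependency ratio = (4351 + 311) / 7075 × 100 = 4662 / 7075 × 100 = 65.9

Youth dependency ratio: 61.5
Old-age dependency ratio: 4.4
Total dependency ratio: 65.9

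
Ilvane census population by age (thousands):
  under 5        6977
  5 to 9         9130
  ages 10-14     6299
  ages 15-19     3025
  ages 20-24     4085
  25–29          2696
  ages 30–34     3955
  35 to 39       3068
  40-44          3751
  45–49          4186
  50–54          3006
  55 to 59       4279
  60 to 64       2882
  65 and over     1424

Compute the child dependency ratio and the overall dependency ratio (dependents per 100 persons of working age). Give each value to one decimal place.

0–14: 6977 + 9130 + 6299 = 22406
15–64: 3025 + 4085 + 2696 + 3955 + 3068 + 3751 + 4186 + 3006 + 4279 + 2882 = 34933
65+: 1424
Youth dependency ratio = 22406 / 34933 × 100 = 64.1
Total dependency ratio = (22406 + 1424) / 34933 × 100 = 23830 / 34933 × 100 = 68.2

Youth dependency ratio: 64.1
Total dependency ratio: 68.2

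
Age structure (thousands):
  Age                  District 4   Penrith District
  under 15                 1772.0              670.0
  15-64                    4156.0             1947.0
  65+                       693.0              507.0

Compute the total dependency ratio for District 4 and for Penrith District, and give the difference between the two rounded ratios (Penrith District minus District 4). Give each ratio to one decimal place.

District 4: 59.3
Penrith District: 60.5
Difference: +1.2

District 4: (1772.0 + 693.0) / 4156.0 × 100 = 2465.0 / 4156.0 × 100 = 59.3
Penrith District: (670.0 + 507.0) / 1947.0 × 100 = 1177.0 / 1947.0 × 100 = 60.5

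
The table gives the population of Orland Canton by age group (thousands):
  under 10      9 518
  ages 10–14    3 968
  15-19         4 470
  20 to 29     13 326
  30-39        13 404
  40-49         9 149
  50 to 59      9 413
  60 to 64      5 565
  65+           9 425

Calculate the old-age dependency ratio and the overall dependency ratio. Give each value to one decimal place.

0–14: 9 518 + 3 968 = 13 486
15–64: 4 470 + 13 326 + 13 404 + 9 149 + 9 413 + 5 565 = 55 327
65+: 9 425
Old-age dependency ratio = 9 425 / 55 327 × 100 = 17.0
Total dependency ratio = (13 486 + 9 425) / 55 327 × 100 = 22 911 / 55 327 × 100 = 41.4

Old-age dependency ratio: 17.0
Total dependency ratio: 41.4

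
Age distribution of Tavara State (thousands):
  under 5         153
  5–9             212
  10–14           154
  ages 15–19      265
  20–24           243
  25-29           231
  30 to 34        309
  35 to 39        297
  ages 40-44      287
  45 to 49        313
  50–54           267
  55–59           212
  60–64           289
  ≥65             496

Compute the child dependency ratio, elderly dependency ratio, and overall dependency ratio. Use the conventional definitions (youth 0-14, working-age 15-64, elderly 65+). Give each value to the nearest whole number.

Youth dependency ratio: 19
Old-age dependency ratio: 18
Total dependency ratio: 37

0–14: 153 + 212 + 154 = 519
15–64: 265 + 243 + 231 + 309 + 297 + 287 + 313 + 267 + 212 + 289 = 2,713
65+: 496
Youth dependency ratio = 519 / 2,713 × 100 = 19
Old-age dependency ratio = 496 / 2,713 × 100 = 18
Total dependency ratio = (519 + 496) / 2,713 × 100 = 1,015 / 2,713 × 100 = 37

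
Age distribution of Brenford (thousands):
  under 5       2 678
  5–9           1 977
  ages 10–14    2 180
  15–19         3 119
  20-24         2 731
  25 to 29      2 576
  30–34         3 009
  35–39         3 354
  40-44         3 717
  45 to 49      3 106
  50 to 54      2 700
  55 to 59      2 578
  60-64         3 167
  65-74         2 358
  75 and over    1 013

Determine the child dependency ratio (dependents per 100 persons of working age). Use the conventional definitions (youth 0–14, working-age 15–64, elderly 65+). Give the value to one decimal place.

0–14: 2 678 + 1 977 + 2 180 = 6 835
15–64: 3 119 + 2 731 + 2 576 + 3 009 + 3 354 + 3 717 + 3 106 + 2 700 + 2 578 + 3 167 = 30 057
65+: 2 358 + 1 013 = 3 371
Youth dependency ratio = 6 835 / 30 057 × 100 = 22.7

Youth dependency ratio: 22.7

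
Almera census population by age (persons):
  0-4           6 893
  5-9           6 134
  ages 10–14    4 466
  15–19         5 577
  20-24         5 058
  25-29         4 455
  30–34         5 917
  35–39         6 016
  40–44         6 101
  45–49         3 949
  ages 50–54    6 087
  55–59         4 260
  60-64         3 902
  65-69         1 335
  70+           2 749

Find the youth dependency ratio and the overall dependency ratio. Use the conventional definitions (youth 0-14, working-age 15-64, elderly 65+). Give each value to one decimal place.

0–14: 6 893 + 6 134 + 4 466 = 17 493
15–64: 5 577 + 5 058 + 4 455 + 5 917 + 6 016 + 6 101 + 3 949 + 6 087 + 4 260 + 3 902 = 51 322
65+: 1 335 + 2 749 = 4 084
Youth dependency ratio = 17 493 / 51 322 × 100 = 34.1
Total dependency ratio = (17 493 + 4 084) / 51 322 × 100 = 21 577 / 51 322 × 100 = 42.0

Youth dependency ratio: 34.1
Total dependency ratio: 42.0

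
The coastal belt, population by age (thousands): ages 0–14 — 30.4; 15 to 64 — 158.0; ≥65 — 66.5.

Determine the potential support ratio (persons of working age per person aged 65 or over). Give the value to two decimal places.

Potential support ratio: 2.38

Potential support ratio = 158.0 / 66.5 = 2.38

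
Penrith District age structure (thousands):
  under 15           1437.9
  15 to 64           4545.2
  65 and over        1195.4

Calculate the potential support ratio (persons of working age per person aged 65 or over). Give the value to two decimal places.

Potential support ratio = 4545.2 / 1195.4 = 3.80

Potential support ratio: 3.80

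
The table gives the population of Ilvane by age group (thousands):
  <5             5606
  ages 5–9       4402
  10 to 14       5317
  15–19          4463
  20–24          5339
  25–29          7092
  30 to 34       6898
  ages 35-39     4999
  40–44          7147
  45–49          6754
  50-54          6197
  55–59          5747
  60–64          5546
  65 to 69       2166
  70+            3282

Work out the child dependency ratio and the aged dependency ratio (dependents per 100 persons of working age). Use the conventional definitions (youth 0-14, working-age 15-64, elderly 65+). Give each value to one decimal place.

Youth dependency ratio: 25.5
Old-age dependency ratio: 9.1

0–14: 5606 + 4402 + 5317 = 15325
15–64: 4463 + 5339 + 7092 + 6898 + 4999 + 7147 + 6754 + 6197 + 5747 + 5546 = 60182
65+: 2166 + 3282 = 5448
Youth dependency ratio = 15325 / 60182 × 100 = 25.5
Old-age dependency ratio = 5448 / 60182 × 100 = 9.1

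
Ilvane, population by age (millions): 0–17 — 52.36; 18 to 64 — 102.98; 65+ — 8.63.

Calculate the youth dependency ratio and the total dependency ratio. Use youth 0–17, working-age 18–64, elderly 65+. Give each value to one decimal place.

Youth dependency ratio = 52.36 / 102.98 × 100 = 50.8
Total dependency ratio = (52.36 + 8.63) / 102.98 × 100 = 60.99 / 102.98 × 100 = 59.2

Youth dependency ratio: 50.8
Total dependency ratio: 59.2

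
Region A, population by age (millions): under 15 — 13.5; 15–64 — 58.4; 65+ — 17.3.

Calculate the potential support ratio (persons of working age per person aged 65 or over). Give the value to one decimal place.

Potential support ratio: 3.4

Potential support ratio = 58.4 / 17.3 = 3.4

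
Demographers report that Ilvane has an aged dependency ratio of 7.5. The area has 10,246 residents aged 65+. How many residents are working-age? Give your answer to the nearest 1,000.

Working-age: 137,000

Old-age dependency ratio = elderly / working-age × 100
7.5 = 10,246 / W × 100
⇒ 137,000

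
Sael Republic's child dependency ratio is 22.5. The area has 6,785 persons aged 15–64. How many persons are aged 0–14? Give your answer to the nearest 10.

Aged 0–14: 1,530

Youth dependency ratio = youth / working-age × 100
22.5 = Y / 6,785 × 100
⇒ 1,530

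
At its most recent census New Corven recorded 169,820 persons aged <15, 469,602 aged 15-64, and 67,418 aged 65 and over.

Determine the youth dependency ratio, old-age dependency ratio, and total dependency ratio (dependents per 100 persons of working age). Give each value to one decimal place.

Youth dependency ratio: 36.2
Old-age dependency ratio: 14.4
Total dependency ratio: 50.5

Youth dependency ratio = 169,820 / 469,602 × 100 = 36.2
Old-age dependency ratio = 67,418 / 469,602 × 100 = 14.4
Total dependency ratio = (169,820 + 67,418) / 469,602 × 100 = 237,238 / 469,602 × 100 = 50.5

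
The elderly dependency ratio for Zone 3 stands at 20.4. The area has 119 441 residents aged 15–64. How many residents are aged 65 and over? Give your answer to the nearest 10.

Old-age dependency ratio = elderly / working-age × 100
20.4 = E / 119 441 × 100
⇒ 24 370

Aged 65 and over: 24 370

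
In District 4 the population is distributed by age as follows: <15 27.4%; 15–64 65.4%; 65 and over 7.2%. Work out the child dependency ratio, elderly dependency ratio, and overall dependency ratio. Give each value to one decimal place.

Youth dependency ratio: 41.9
Old-age dependency ratio: 11.0
Total dependency ratio: 52.9

Youth dependency ratio = 27.4 / 65.4 × 100 = 41.9
Old-age dependency ratio = 7.2 / 65.4 × 100 = 11.0
Total dependency ratio = (27.4 + 7.2) / 65.4 × 100 = 34.6 / 65.4 × 100 = 52.9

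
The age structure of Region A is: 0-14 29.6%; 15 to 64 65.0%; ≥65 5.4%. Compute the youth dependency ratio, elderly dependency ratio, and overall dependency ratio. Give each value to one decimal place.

Youth dependency ratio = 29.6 / 65.0 × 100 = 45.5
Old-age dependency ratio = 5.4 / 65.0 × 100 = 8.3
Total dependency ratio = (29.6 + 5.4) / 65.0 × 100 = 35.0 / 65.0 × 100 = 53.8

Youth dependency ratio: 45.5
Old-age dependency ratio: 8.3
Total dependency ratio: 53.8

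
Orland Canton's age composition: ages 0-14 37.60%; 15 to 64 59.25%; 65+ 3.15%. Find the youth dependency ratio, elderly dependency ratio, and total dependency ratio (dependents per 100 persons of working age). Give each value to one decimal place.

Youth dependency ratio = 37.60 / 59.25 × 100 = 63.5
Old-age dependency ratio = 3.15 / 59.25 × 100 = 5.3
Total dependency ratio = (37.60 + 3.15) / 59.25 × 100 = 40.75 / 59.25 × 100 = 68.8

Youth dependency ratio: 63.5
Old-age dependency ratio: 5.3
Total dependency ratio: 68.8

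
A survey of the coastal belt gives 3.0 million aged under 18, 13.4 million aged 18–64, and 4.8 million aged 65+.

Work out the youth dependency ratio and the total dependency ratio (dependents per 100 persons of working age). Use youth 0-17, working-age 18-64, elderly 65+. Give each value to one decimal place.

Youth dependency ratio: 22.4
Total dependency ratio: 58.2

Youth dependency ratio = 3.0 / 13.4 × 100 = 22.4
Total dependency ratio = (3.0 + 4.8) / 13.4 × 100 = 7.8 / 13.4 × 100 = 58.2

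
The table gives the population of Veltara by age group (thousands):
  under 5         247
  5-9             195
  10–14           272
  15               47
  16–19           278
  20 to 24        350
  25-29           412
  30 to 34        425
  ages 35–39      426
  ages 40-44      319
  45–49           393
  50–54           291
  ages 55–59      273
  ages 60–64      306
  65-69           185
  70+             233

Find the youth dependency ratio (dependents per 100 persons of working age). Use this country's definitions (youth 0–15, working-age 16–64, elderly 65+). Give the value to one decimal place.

0–15: 247 + 195 + 272 + 47 = 761
16–64: 278 + 350 + 412 + 425 + 426 + 319 + 393 + 291 + 273 + 306 = 3,473
65+: 185 + 233 = 418
Youth dependency ratio = 761 / 3,473 × 100 = 21.9

Youth dependency ratio: 21.9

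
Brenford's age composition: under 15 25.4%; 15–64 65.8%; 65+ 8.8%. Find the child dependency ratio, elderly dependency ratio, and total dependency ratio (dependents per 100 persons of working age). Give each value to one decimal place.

Youth dependency ratio: 38.6
Old-age dependency ratio: 13.4
Total dependency ratio: 52.0

Youth dependency ratio = 25.4 / 65.8 × 100 = 38.6
Old-age dependency ratio = 8.8 / 65.8 × 100 = 13.4
Total dependency ratio = (25.4 + 8.8) / 65.8 × 100 = 34.2 / 65.8 × 100 = 52.0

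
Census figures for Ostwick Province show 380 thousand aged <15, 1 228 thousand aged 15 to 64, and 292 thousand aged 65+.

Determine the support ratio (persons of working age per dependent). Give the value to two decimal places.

Support ratio: 1.83

Support ratio = 1 228 / (380 + 292) = 1 228 / 672 = 1.83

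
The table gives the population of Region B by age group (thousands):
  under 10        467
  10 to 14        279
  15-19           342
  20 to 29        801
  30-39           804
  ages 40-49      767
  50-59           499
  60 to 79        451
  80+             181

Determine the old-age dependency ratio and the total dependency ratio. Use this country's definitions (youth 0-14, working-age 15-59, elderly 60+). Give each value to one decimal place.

Old-age dependency ratio: 19.7
Total dependency ratio: 42.9

0–14: 467 + 279 = 746
15–59: 342 + 801 + 804 + 767 + 499 = 3,213
60+: 451 + 181 = 632
Old-age dependency ratio = 632 / 3,213 × 100 = 19.7
Total dependency ratio = (746 + 632) / 3,213 × 100 = 1,378 / 3,213 × 100 = 42.9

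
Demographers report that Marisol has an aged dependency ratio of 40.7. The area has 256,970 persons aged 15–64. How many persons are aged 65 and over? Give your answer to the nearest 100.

Aged 65 and over: 104,600

Old-age dependency ratio = elderly / working-age × 100
40.7 = E / 256,970 × 100
⇒ 104,600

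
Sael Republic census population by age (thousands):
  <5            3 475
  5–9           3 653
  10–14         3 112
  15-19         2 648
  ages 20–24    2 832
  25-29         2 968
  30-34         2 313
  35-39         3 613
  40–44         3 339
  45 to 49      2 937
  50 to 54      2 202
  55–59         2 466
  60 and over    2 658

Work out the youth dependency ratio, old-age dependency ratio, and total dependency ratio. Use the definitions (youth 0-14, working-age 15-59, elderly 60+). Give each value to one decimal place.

0–14: 3 475 + 3 653 + 3 112 = 10 240
15–59: 2 648 + 2 832 + 2 968 + 2 313 + 3 613 + 3 339 + 2 937 + 2 202 + 2 466 = 25 318
60+: 2 658
Youth dependency ratio = 10 240 / 25 318 × 100 = 40.4
Old-age dependency ratio = 2 658 / 25 318 × 100 = 10.5
Total dependency ratio = (10 240 + 2 658) / 25 318 × 100 = 12 898 / 25 318 × 100 = 50.9

Youth dependency ratio: 40.4
Old-age dependency ratio: 10.5
Total dependency ratio: 50.9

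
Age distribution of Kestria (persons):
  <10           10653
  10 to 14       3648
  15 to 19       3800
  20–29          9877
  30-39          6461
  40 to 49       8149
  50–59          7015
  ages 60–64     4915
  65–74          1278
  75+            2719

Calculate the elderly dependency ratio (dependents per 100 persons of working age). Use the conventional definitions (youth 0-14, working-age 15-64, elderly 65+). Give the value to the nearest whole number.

0–14: 10653 + 3648 = 14301
15–64: 3800 + 9877 + 6461 + 8149 + 7015 + 4915 = 40217
65+: 1278 + 2719 = 3997
Old-age dependency ratio = 3997 / 40217 × 100 = 10

Old-age dependency ratio: 10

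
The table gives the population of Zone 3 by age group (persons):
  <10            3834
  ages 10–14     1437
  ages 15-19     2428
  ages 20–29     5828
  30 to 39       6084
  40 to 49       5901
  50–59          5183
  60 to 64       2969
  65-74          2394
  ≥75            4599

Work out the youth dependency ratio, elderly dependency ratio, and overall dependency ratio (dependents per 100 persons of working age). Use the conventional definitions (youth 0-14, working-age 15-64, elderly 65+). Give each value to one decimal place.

0–14: 3834 + 1437 = 5271
15–64: 2428 + 5828 + 6084 + 5901 + 5183 + 2969 = 28393
65+: 2394 + 4599 = 6993
Youth dependency ratio = 5271 / 28393 × 100 = 18.6
Old-age dependency ratio = 6993 / 28393 × 100 = 24.6
Total dependency ratio = (5271 + 6993) / 28393 × 100 = 12264 / 28393 × 100 = 43.2

Youth dependency ratio: 18.6
Old-age dependency ratio: 24.6
Total dependency ratio: 43.2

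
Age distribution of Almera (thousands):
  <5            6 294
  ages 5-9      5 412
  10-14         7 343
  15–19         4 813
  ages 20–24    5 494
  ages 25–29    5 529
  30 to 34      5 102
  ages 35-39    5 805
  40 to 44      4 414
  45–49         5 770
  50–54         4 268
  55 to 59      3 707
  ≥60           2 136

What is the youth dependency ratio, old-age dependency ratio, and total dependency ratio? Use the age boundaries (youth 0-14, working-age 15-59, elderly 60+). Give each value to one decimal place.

0–14: 6 294 + 5 412 + 7 343 = 19 049
15–59: 4 813 + 5 494 + 5 529 + 5 102 + 5 805 + 4 414 + 5 770 + 4 268 + 3 707 = 44 902
60+: 2 136
Youth dependency ratio = 19 049 / 44 902 × 100 = 42.4
Old-age dependency ratio = 2 136 / 44 902 × 100 = 4.8
Total dependency ratio = (19 049 + 2 136) / 44 902 × 100 = 21 185 / 44 902 × 100 = 47.2

Youth dependency ratio: 42.4
Old-age dependency ratio: 4.8
Total dependency ratio: 47.2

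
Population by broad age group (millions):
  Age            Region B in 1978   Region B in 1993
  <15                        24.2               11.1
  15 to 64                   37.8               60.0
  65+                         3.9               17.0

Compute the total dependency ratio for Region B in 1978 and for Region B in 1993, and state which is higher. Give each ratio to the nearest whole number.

Region B in 1978: (24.2 + 3.9) / 37.8 × 100 = 28.1 / 37.8 × 100 = 74
Region B in 1993: (11.1 + 17.0) / 60.0 × 100 = 28.1 / 60.0 × 100 = 47

Region B in 1978: 74
Region B in 1993: 47
Higher: Region B in 1978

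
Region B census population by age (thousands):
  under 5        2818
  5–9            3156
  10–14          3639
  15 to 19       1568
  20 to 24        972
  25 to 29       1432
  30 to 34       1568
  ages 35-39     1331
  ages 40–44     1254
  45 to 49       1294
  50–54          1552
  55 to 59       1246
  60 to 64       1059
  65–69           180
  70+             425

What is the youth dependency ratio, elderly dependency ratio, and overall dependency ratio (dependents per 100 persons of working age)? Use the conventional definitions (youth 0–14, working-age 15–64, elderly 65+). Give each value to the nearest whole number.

0–14: 2818 + 3156 + 3639 = 9613
15–64: 1568 + 972 + 1432 + 1568 + 1331 + 1254 + 1294 + 1552 + 1246 + 1059 = 13276
65+: 180 + 425 = 605
Youth dependency ratio = 9613 / 13276 × 100 = 72
Old-age dependency ratio = 605 / 13276 × 100 = 5
Total dependency ratio = (9613 + 605) / 13276 × 100 = 10218 / 13276 × 100 = 77

Youth dependency ratio: 72
Old-age dependency ratio: 5
Total dependency ratio: 77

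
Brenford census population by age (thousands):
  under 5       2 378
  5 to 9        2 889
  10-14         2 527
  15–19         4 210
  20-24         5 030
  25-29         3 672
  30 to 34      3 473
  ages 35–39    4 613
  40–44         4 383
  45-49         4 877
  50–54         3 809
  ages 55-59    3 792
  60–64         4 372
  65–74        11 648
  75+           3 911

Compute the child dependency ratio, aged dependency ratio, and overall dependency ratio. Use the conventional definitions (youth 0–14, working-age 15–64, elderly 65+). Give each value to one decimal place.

0–14: 2 378 + 2 889 + 2 527 = 7 794
15–64: 4 210 + 5 030 + 3 672 + 3 473 + 4 613 + 4 383 + 4 877 + 3 809 + 3 792 + 4 372 = 42 231
65+: 11 648 + 3 911 = 15 559
Youth dependency ratio = 7 794 / 42 231 × 100 = 18.5
Old-age dependency ratio = 15 559 / 42 231 × 100 = 36.8
Total dependency ratio = (7 794 + 15 559) / 42 231 × 100 = 23 353 / 42 231 × 100 = 55.3

Youth dependency ratio: 18.5
Old-age dependency ratio: 36.8
Total dependency ratio: 55.3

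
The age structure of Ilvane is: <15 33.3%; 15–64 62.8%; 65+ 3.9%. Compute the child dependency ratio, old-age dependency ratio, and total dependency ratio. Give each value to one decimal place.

Youth dependency ratio = 33.3 / 62.8 × 100 = 53.0
Old-age dependency ratio = 3.9 / 62.8 × 100 = 6.2
Total dependency ratio = (33.3 + 3.9) / 62.8 × 100 = 37.2 / 62.8 × 100 = 59.2

Youth dependency ratio: 53.0
Old-age dependency ratio: 6.2
Total dependency ratio: 59.2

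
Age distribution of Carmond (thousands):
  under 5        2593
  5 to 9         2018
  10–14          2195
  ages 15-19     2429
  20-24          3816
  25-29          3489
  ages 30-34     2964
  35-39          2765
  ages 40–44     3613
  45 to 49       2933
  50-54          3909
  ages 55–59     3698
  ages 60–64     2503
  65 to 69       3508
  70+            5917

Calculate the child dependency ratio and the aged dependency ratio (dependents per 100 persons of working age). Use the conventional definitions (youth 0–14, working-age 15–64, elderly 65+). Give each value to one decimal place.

Youth dependency ratio: 21.2
Old-age dependency ratio: 29.3

0–14: 2593 + 2018 + 2195 = 6806
15–64: 2429 + 3816 + 3489 + 2964 + 2765 + 3613 + 2933 + 3909 + 3698 + 2503 = 32119
65+: 3508 + 5917 = 9425
Youth dependency ratio = 6806 / 32119 × 100 = 21.2
Old-age dependency ratio = 9425 / 32119 × 100 = 29.3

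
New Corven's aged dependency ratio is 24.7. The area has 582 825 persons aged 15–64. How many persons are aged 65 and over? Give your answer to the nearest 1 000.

Old-age dependency ratio = elderly / working-age × 100
24.7 = E / 582 825 × 100
⇒ 144 000

Aged 65 and over: 144 000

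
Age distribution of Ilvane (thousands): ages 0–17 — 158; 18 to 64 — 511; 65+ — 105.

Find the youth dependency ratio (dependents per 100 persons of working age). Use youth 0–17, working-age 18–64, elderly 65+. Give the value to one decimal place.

Youth dependency ratio: 30.9

Youth dependency ratio = 158 / 511 × 100 = 30.9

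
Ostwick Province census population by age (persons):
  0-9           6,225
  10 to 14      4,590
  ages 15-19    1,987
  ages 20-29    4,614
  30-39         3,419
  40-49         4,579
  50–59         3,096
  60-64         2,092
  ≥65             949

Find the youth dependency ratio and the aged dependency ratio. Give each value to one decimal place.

Youth dependency ratio: 54.7
Old-age dependency ratio: 4.8

0–14: 6,225 + 4,590 = 10,815
15–64: 1,987 + 4,614 + 3,419 + 4,579 + 3,096 + 2,092 = 19,787
65+: 949
Youth dependency ratio = 10,815 / 19,787 × 100 = 54.7
Old-age dependency ratio = 949 / 19,787 × 100 = 4.8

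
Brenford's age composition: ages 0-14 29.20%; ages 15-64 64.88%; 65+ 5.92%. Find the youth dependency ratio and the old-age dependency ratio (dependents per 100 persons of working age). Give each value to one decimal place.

Youth dependency ratio = 29.20 / 64.88 × 100 = 45.0
Old-age dependency ratio = 5.92 / 64.88 × 100 = 9.1

Youth dependency ratio: 45.0
Old-age dependency ratio: 9.1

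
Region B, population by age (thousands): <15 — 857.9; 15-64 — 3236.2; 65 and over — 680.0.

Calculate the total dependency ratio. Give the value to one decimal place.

Total dependency ratio: 47.5

Total dependency ratio = (857.9 + 680.0) / 3236.2 × 100 = 1537.9 / 3236.2 × 100 = 47.5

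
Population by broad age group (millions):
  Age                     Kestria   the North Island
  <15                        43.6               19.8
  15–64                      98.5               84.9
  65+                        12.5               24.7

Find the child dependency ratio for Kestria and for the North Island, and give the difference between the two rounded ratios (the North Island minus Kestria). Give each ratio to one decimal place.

Kestria: 43.6 / 98.5 × 100 = 44.3
the North Island: 19.8 / 84.9 × 100 = 23.3

Kestria: 44.3
the North Island: 23.3
Difference: -21.0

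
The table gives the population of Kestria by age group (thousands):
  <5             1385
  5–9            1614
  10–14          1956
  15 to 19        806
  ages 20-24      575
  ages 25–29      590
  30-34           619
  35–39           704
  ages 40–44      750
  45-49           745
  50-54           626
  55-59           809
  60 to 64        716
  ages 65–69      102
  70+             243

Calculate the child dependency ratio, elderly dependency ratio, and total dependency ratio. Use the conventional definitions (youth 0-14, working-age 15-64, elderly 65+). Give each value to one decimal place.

Youth dependency ratio: 71.4
Old-age dependency ratio: 5.0
Total dependency ratio: 76.4

0–14: 1385 + 1614 + 1956 = 4955
15–64: 806 + 575 + 590 + 619 + 704 + 750 + 745 + 626 + 809 + 716 = 6940
65+: 102 + 243 = 345
Youth dependency ratio = 4955 / 6940 × 100 = 71.4
Old-age dependency ratio = 345 / 6940 × 100 = 5.0
Total dependency ratio = (4955 + 345) / 6940 × 100 = 5300 / 6940 × 100 = 76.4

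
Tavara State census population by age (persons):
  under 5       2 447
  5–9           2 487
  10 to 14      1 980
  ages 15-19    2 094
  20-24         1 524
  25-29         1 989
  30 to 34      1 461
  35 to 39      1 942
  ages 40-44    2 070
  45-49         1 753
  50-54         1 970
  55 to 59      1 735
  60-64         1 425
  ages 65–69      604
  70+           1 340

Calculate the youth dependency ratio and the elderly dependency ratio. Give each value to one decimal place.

0–14: 2 447 + 2 487 + 1 980 = 6 914
15–64: 2 094 + 1 524 + 1 989 + 1 461 + 1 942 + 2 070 + 1 753 + 1 970 + 1 735 + 1 425 = 17 963
65+: 604 + 1 340 = 1 944
Youth dependency ratio = 6 914 / 17 963 × 100 = 38.5
Old-age dependency ratio = 1 944 / 17 963 × 100 = 10.8

Youth dependency ratio: 38.5
Old-age dependency ratio: 10.8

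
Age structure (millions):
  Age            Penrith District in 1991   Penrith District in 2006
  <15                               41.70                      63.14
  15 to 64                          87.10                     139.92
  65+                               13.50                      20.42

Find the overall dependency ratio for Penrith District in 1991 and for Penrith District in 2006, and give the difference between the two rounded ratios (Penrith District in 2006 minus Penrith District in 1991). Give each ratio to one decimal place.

Penrith District in 1991: (41.70 + 13.50) / 87.10 × 100 = 55.20 / 87.10 × 100 = 63.4
Penrith District in 2006: (63.14 + 20.42) / 139.92 × 100 = 83.56 / 139.92 × 100 = 59.7

Penrith District in 1991: 63.4
Penrith District in 2006: 59.7
Difference: -3.7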